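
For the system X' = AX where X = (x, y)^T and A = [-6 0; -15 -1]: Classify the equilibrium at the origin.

A = [[-6,0],[-15,-1]]; det(A-λI) = λ^2 + 7λ + 6.
λ = -6, -1: both negative.

stable node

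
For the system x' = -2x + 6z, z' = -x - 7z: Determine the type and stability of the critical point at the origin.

stable node

A = [[-2,6],[-1,-7]]; det(A-λI) = λ^2 + 9λ + 20.
λ = -5, -4: both negative.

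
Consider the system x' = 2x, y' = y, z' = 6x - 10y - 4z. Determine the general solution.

x(t) = c_3e^(2t), y(t) = c_2e^(t), z(t) = c_1e^(-4t) - 2c_2e^(t) + c_3e^(2t)

Coefficient matrix A = [[2, 0, 0], [0, 1, 0], [6, -10, -4]].
det(A - λI) = 0 gives eigenvalues λ = -4, 1, 2.
For λ=-4: eigenvector (0,0,1).
For λ=1: eigenvector (0,1,-2).
For λ=2: eigenvector (1,0,1).
General solution: c_1e^(-4t)(0,0,1) + c_2e^(t)(0,1,-2) + c_3e^(2t)(1,0,1).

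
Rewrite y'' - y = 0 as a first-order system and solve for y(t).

y(t) = K_1e^(t) + K_2e^(-t)

Let x_1 = y, x_2 = y'. Then x_1' = x_2 and x_2' = x_1.
A = [[0,1],[1,0]]; det(A-λI) = λ^2 - 1.
Eigenvalues λ = 1, -1 with eigenvectors (1,1), (1,-1).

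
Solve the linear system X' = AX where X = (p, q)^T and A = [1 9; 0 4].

p(t) = -3K_1e^(4t) - K_2e^(t), q(t) = -K_1e^(4t)

Coefficient matrix A = [[1, 9], [0, 4]].
Characteristic polynomial det(A - λI) = λ^2 - 5λ + 4 = 0.
Eigenvalues λ = 4, 1.
For λ=4: (A-λI) row 1 is [-3, 9], so an eigenvector is (-3, -1).
For λ=1: (A-λI) row 1 is [0, 9], so an eigenvector is (-1, 0).
General solution: K_1e^(4t)(-3,-1) + K_2e^(t)(-1,0).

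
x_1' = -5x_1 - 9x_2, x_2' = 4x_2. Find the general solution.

x_1(t) = -c_1e^(-5t) - c_2e^(4t), x_2(t) = c_2e^(4t)

Coefficient matrix A = [[-5, -9], [0, 4]].
Characteristic polynomial det(A - λI) = λ^2 + λ - 20 = 0.
Eigenvalues λ = -5, 4.
For λ=-5: (A-λI) row 1 is [0, -9], so an eigenvector is (-1, 0).
For λ=4: (A-λI) row 1 is [-9, -9], so an eigenvector is (-1, 1).
General solution: c_1e^(-5t)(-1,0) + c_2e^(4t)(-1,1).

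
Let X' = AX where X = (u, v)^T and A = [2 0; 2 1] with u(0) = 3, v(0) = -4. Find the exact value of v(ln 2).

4

A = [[2,0],[2,1]]; eigenvalues λ = 2, 1.
Eigenvectors: (1,2) for λ=2, (0,1) for λ=1.
From the initial condition, c_1 = 3, c_2 = -10.
v(ln 2) = (3)(2^2)(2) + (-10)(2^1)(1) = 4.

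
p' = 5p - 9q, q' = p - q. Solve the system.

Coefficient matrix A = [[5, -9], [1, -1]].
Characteristic polynomial det(A - λI) = λ^2 - 4λ + 4 = 0.
Single eigenvalue λ = 2 with algebraic multiplicity 2.
Eigenvector v = (-3,-1); generalized eigenvector w with (A-λI)w=v is (-1,0).
General solution: e^(2t)[c_1·v + c_2·(t·v + w)].

p(t) = -3c_1e^(2t) - 3c_2te^(2t) - c_2e^(2t), q(t) = -c_1e^(2t) - c_2te^(2t)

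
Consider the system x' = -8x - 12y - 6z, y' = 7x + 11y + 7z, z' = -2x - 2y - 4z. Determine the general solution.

x(t) = C_1e^(-2t) - C_3e^(4t), y(t) = C_2e^(-3t) + C_3e^(4t), z(t) = -C_1e^(-2t) - 2C_2e^(-3t)

Coefficient matrix A = [[-8, -12, -6], [7, 11, 7], [-2, -2, -4]].
det(A - λI) = 0 gives eigenvalues λ = -2, -3, 4.
For λ=-2: eigenvector (1,0,-1).
For λ=-3: eigenvector (0,1,-2).
For λ=4: eigenvector (-1,1,0).
General solution: C_1e^(-2t)(1,0,-1) + C_2e^(-3t)(0,1,-2) + C_3e^(4t)(-1,1,0).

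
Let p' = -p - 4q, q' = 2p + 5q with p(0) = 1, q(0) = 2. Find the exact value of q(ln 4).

308

A = [[-1,-4],[2,5]]; eigenvalues λ = 1, 3.
Eigenvectors: (2,-1) for λ=1, (1,-1) for λ=3.
From the initial condition, c_1 = 3, c_2 = -5.
q(ln 4) = (3)(4^1)(-1) + (-5)(4^3)(-1) = 308.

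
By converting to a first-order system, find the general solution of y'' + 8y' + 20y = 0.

y(t) = C_1e^(-4t)cos(2t) + C_2e^(-4t)sin(2t)

Let x_1 = y, x_2 = y'. Then x_1' = x_2 and x_2' = -20x_1 - 8x_2.
A = [[0,1],[-20,-8]]; det(A-λI) = λ^2 + 8λ + 20.
Eigenvalues λ = -4 ± 2i.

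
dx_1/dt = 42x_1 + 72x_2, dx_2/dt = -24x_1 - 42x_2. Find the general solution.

Coefficient matrix A = [[42, 72], [-24, -42]].
Characteristic polynomial det(A - λI) = λ^2 - 36 = 0.
Eigenvalues λ = -6, 6.
For λ=-6: (A-λI) row 1 is [48, 72], so an eigenvector is (3, -2).
For λ=6: (A-λI) row 1 is [36, 72], so an eigenvector is (2, -1).
General solution: c_1e^(-6t)(3,-2) + c_2e^(6t)(2,-1).

x_1(t) = 3c_1e^(-6t) + 2c_2e^(6t), x_2(t) = -2c_1e^(-6t) - c_2e^(6t)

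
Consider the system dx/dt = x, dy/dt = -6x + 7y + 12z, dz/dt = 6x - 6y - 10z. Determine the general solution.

x(t) = K_1e^(t), y(t) = K_1e^(t) - 3K_2e^(-t) + 4K_3e^(-2t), z(t) = 2K_2e^(-t) - 3K_3e^(-2t)

Coefficient matrix A = [[1, 0, 0], [-6, 7, 12], [6, -6, -10]].
det(A - λI) = 0 gives eigenvalues λ = 1, -1, -2.
For λ=1: eigenvector (1,1,0).
For λ=-1: eigenvector (0,-3,2).
For λ=-2: eigenvector (0,4,-3).
General solution: K_1e^(t)(1,1,0) + K_2e^(-t)(0,-3,2) + K_3e^(-2t)(0,4,-3).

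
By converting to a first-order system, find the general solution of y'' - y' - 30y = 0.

y(t) = K_1e^(-5t) + K_2e^(6t)

Let x_1 = y, x_2 = y'. Then x_1' = x_2 and x_2' = 30x_1 + x_2.
A = [[0,1],[30,1]]; det(A-λI) = λ^2 - λ - 30.
Eigenvalues λ = -5, 6 with eigenvectors (1,-5), (1,6).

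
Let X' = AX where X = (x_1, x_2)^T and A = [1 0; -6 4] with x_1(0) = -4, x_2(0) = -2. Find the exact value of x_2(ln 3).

462

A = [[1,0],[-6,4]]; eigenvalues λ = 4, 1.
Eigenvectors: (0,-1) for λ=4, (-1,-2) for λ=1.
From the initial condition, c_1 = -6, c_2 = 4.
x_2(ln 3) = (-6)(3^4)(-1) + (4)(3^1)(-2) = 462.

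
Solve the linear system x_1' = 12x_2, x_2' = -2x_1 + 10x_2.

x_1(t) = -3c_1e^(4t) + 2c_2e^(6t), x_2(t) = -c_1e^(4t) + c_2e^(6t)

Coefficient matrix A = [[0, 12], [-2, 10]].
Characteristic polynomial det(A - λI) = λ^2 - 10λ + 24 = 0.
Eigenvalues λ = 4, 6.
For λ=4: (A-λI) row 1 is [-4, 12], so an eigenvector is (-3, -1).
For λ=6: (A-λI) row 1 is [-6, 12], so an eigenvector is (2, 1).
General solution: c_1e^(4t)(-3,-1) + c_2e^(6t)(2,1).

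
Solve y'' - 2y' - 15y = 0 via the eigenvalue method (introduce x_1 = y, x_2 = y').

y(t) = c_1e^(-3t) + c_2e^(5t)

Let x_1 = y, x_2 = y'. Then x_1' = x_2 and x_2' = 15x_1 + 2x_2.
A = [[0,1],[15,2]]; det(A-λI) = λ^2 - 2λ - 15.
Eigenvalues λ = -3, 5 with eigenvectors (1,-3), (1,5).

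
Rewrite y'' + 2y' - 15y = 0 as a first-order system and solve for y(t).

y(t) = c_1e^(3t) + c_2e^(-5t)

Let x_1 = y, x_2 = y'. Then x_1' = x_2 and x_2' = 15x_1 - 2x_2.
A = [[0,1],[15,-2]]; det(A-λI) = λ^2 + 2λ - 15.
Eigenvalues λ = 3, -5 with eigenvectors (1,3), (1,-5).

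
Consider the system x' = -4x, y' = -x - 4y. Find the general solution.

Coefficient matrix A = [[-4, 0], [-1, -4]].
Characteristic polynomial det(A - λI) = λ^2 + 8λ + 16 = 0.
Single eigenvalue λ = -4 with algebraic multiplicity 2.
Eigenvector v = (0,1); generalized eigenvector w with (A-λI)w=v is (-1,-1).
General solution: e^(-4t)[K_1·v + K_2·(t·v + w)].

x(t) = -K_2e^(-4t), y(t) = K_1e^(-4t) + K_2te^(-4t) - K_2e^(-4t)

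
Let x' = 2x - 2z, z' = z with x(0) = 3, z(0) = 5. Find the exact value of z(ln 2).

A = [[2,-2],[0,1]]; eigenvalues λ = 1, 2.
Eigenvectors: (2,1) for λ=1, (1,0) for λ=2.
From the initial condition, c_1 = 5, c_2 = -7.
z(ln 2) = (5)(2^1)(1) + (-7)(2^2)(0) = 10.

10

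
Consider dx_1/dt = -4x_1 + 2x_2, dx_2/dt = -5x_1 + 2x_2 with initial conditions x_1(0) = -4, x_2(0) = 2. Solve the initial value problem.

x_1(t) = 16e^(-t)sin(t) - 4e^(-t)cos(t), x_2(t) = 26e^(-t)sin(t) + 2e^(-t)cos(t)

Coefficient matrix A = [[-4, 2], [-5, 2]].
Characteristic polynomial det(A - λI) = λ^2 + 2λ + 2 = 0.
Eigenvalues λ = -1 ± i (complex conjugate pair).
For λ=-1+i: an eigenvector is (1,1) - i(-1,-2) = (1 + i, 1 + 2i).
A real fundamental pair from Re and Im of e^((-1+i)t)v: X_1 = e^(-t)(cos(t)·(1,1) + sin(t)·(-1,-2)), X_2 = e^(-t)(sin(t)·(1,1) - cos(t)·(-1,-2)).
General solution: K_1X_1 + K_2X_2.
Applying x_1(0)=-4, x_2(0)=2 gives K_1=-10, K_2=6.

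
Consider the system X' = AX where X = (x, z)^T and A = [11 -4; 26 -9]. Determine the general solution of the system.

x(t) = -c_1e^(t)sin(2t) - c_1e^(t)cos(2t) - c_2e^(t)sin(2t) + c_2e^(t)cos(2t), z(t) = -3c_1e^(t)sin(2t) - 2c_1e^(t)cos(2t) - 2c_2e^(t)sin(2t) + 3c_2e^(t)cos(2t)

Coefficient matrix A = [[11, -4], [26, -9]].
Characteristic polynomial det(A - λI) = λ^2 - 2λ + 5 = 0.
Eigenvalues λ = 1 ± 2i (complex conjugate pair).
For λ=1+2i: an eigenvector is (-1,-2) - i(-1,-3) = (-1 + i, -2 + 3i).
A real fundamental pair from Re and Im of e^((1+2i)t)v: X_1 = e^(t)(cos(2t)·(-1,-2) + sin(2t)·(-1,-3)), X_2 = e^(t)(sin(2t)·(-1,-2) - cos(2t)·(-1,-3)).
General solution: c_1X_1 + c_2X_2.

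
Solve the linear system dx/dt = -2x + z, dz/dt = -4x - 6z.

Coefficient matrix A = [[-2, 1], [-4, -6]].
Characteristic polynomial det(A - λI) = λ^2 + 8λ + 16 = 0.
Single eigenvalue λ = -4 with algebraic multiplicity 2.
Eigenvector v = (1,-2); generalized eigenvector w with (A-λI)w=v is (-1,3).
General solution: e^(-4t)[c_1·v + c_2·(t·v + w)].

x(t) = c_1e^(-4t) + c_2te^(-4t) - c_2e^(-4t), z(t) = -2c_1e^(-4t) - 2c_2te^(-4t) + 3c_2e^(-4t)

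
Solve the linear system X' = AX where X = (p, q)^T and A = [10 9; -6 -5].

Coefficient matrix A = [[10, 9], [-6, -5]].
Characteristic polynomial det(A - λI) = λ^2 - 5λ + 4 = 0.
Eigenvalues λ = 1, 4.
For λ=1: (A-λI) row 1 is [9, 9], so an eigenvector is (-1, 1).
For λ=4: (A-λI) row 1 is [6, 9], so an eigenvector is (-3, 2).
General solution: C_1e^(t)(-1,1) + C_2e^(4t)(-3,2).

p(t) = -C_1e^(t) - 3C_2e^(4t), q(t) = C_1e^(t) + 2C_2e^(4t)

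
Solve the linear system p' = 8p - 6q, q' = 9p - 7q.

p(t) = c_1e^(2t) - 2c_2e^(-t), q(t) = c_1e^(2t) - 3c_2e^(-t)

Coefficient matrix A = [[8, -6], [9, -7]].
Characteristic polynomial det(A - λI) = λ^2 - λ - 2 = 0.
Eigenvalues λ = 2, -1.
For λ=2: (A-λI) row 1 is [6, -6], so an eigenvector is (1, 1).
For λ=-1: (A-λI) row 1 is [9, -6], so an eigenvector is (-2, -3).
General solution: c_1e^(2t)(1,1) + c_2e^(-t)(-2,-3).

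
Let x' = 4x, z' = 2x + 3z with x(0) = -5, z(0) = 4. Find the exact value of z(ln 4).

A = [[4,0],[2,3]]; eigenvalues λ = 4, 3.
Eigenvectors: (-1,-2) for λ=4, (0,-1) for λ=3.
From the initial condition, c_1 = 5, c_2 = -14.
z(ln 4) = (5)(4^4)(-2) + (-14)(4^3)(-1) = -1664.

-1664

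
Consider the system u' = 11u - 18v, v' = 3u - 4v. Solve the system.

Coefficient matrix A = [[11, -18], [3, -4]].
Characteristic polynomial det(A - λI) = λ^2 - 7λ + 10 = 0.
Eigenvalues λ = 5, 2.
For λ=5: (A-λI) row 1 is [6, -18], so an eigenvector is (3, 1).
For λ=2: (A-λI) row 1 is [9, -18], so an eigenvector is (-2, -1).
General solution: c_1e^(5t)(3,1) + c_2e^(2t)(-2,-1).

u(t) = 3c_1e^(5t) - 2c_2e^(2t), v(t) = c_1e^(5t) - c_2e^(2t)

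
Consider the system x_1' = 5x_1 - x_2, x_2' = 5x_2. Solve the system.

x_1(t) = c_1e^(5t) + c_2te^(5t) + 2c_2e^(5t), x_2(t) = -c_2e^(5t)

Coefficient matrix A = [[5, -1], [0, 5]].
Characteristic polynomial det(A - λI) = λ^2 - 10λ + 25 = 0.
Single eigenvalue λ = 5 with algebraic multiplicity 2.
Eigenvector v = (1,0); generalized eigenvector w with (A-λI)w=v is (2,-1).
General solution: e^(5t)[c_1·v + c_2·(t·v + w)].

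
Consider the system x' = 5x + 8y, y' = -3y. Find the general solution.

x(t) = K_1e^(5t) - K_2e^(-3t), y(t) = K_2e^(-3t)

Coefficient matrix A = [[5, 8], [0, -3]].
Characteristic polynomial det(A - λI) = λ^2 - 2λ - 15 = 0.
Eigenvalues λ = 5, -3.
For λ=5: (A-λI) row 1 is [0, 8], so an eigenvector is (1, 0).
For λ=-3: (A-λI) row 1 is [8, 8], so an eigenvector is (-1, 1).
General solution: K_1e^(5t)(1,0) + K_2e^(-3t)(-1,1).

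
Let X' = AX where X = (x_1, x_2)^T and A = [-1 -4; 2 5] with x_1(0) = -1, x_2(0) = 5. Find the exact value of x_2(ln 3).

231

A = [[-1,-4],[2,5]]; eigenvalues λ = 1, 3.
Eigenvectors: (2,-1) for λ=1, (-1,1) for λ=3.
From the initial condition, c_1 = 4, c_2 = 9.
x_2(ln 3) = (4)(3^1)(-1) + (9)(3^3)(1) = 231.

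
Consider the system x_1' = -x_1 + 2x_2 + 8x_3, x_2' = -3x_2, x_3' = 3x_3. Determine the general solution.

x_1(t) = 2C_1e^(3t) + C_2e^(-t) + C_3e^(-3t), x_2(t) = -C_3e^(-3t), x_3(t) = C_1e^(3t)

Coefficient matrix A = [[-1, 2, 8], [0, -3, 0], [0, 0, 3]].
det(A - λI) = 0 gives eigenvalues λ = 3, -1, -3.
For λ=3: eigenvector (2,0,1).
For λ=-1: eigenvector (1,0,0).
For λ=-3: eigenvector (1,-1,0).
General solution: C_1e^(3t)(2,0,1) + C_2e^(-t)(1,0,0) + C_3e^(-3t)(1,-1,0).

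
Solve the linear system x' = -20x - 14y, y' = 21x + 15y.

Coefficient matrix A = [[-20, -14], [21, 15]].
Characteristic polynomial det(A - λI) = λ^2 + 5λ - 6 = 0.
Eigenvalues λ = -6, 1.
For λ=-6: (A-λI) row 1 is [-14, -14], so an eigenvector is (1, -1).
For λ=1: (A-λI) row 1 is [-21, -14], so an eigenvector is (2, -3).
General solution: K_1e^(-6t)(1,-1) + K_2e^(t)(2,-3).

x(t) = K_1e^(-6t) + 2K_2e^(t), y(t) = -K_1e^(-6t) - 3K_2e^(t)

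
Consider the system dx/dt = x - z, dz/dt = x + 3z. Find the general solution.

x(t) = -K_1e^(2t) - K_2te^(2t), z(t) = K_1e^(2t) + K_2te^(2t) + K_2e^(2t)

Coefficient matrix A = [[1, -1], [1, 3]].
Characteristic polynomial det(A - λI) = λ^2 - 4λ + 4 = 0.
Single eigenvalue λ = 2 with algebraic multiplicity 2.
Eigenvector v = (-1,1); generalized eigenvector w with (A-λI)w=v is (0,1).
General solution: e^(2t)[K_1·v + K_2·(t·v + w)].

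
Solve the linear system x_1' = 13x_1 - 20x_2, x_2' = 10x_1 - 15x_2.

Coefficient matrix A = [[13, -20], [10, -15]].
Characteristic polynomial det(A - λI) = λ^2 + 2λ + 5 = 0.
Eigenvalues λ = -1 ± 2i (complex conjugate pair).
For λ=-1+2i: an eigenvector is (-3,-2) - i(-1,-1) = (-3 + i, -2 + i).
A real fundamental pair from Re and Im of e^((-1+2i)t)v: X_1 = e^(-t)(cos(2t)·(-3,-2) + sin(2t)·(-1,-1)), X_2 = e^(-t)(sin(2t)·(-3,-2) - cos(2t)·(-1,-1)).
General solution: C_1X_1 + C_2X_2.

x_1(t) = -C_1e^(-t)sin(2t) - 3C_1e^(-t)cos(2t) - 3C_2e^(-t)sin(2t) + C_2e^(-t)cos(2t), x_2(t) = -C_1e^(-t)sin(2t) - 2C_1e^(-t)cos(2t) - 2C_2e^(-t)sin(2t) + C_2e^(-t)cos(2t)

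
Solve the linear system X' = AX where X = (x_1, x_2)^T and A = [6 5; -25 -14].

Coefficient matrix A = [[6, 5], [-25, -14]].
Characteristic polynomial det(A - λI) = λ^2 + 8λ + 41 = 0.
Eigenvalues λ = -4 ± 5i (complex conjugate pair).
For λ=-4+5i: an eigenvector is (0,1) - i(1,-2) = (0 - i, 1 + 2i).
A real fundamental pair from Re and Im of e^((-4+5i)t)v: X_1 = e^(-4t)(cos(5t)·(0,1) + sin(5t)·(1,-2)), X_2 = e^(-4t)(sin(5t)·(0,1) - cos(5t)·(1,-2)).
General solution: C_1X_1 + C_2X_2.

x_1(t) = C_1e^(-4t)sin(5t) - C_2e^(-4t)cos(5t), x_2(t) = -2C_1e^(-4t)sin(5t) + C_1e^(-4t)cos(5t) + C_2e^(-4t)sin(5t) + 2C_2e^(-4t)cos(5t)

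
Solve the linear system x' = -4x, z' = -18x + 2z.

Coefficient matrix A = [[-4, 0], [-18, 2]].
Characteristic polynomial det(A - λI) = λ^2 + 2λ - 8 = 0.
Eigenvalues λ = 2, -4.
For λ=2: (A-λI) row 1 is [-6, 0], so an eigenvector is (0, -1).
For λ=-4: (A-λI) row 2 is [-18, 6], so an eigenvector is (-1, -3).
General solution: K_1e^(2t)(0,-1) + K_2e^(-4t)(-1,-3).

x(t) = -K_2e^(-4t), z(t) = -K_1e^(2t) - 3K_2e^(-4t)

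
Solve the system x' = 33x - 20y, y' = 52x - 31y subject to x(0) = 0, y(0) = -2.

Coefficient matrix A = [[33, -20], [52, -31]].
Characteristic polynomial det(A - λI) = λ^2 - 2λ + 17 = 0.
Eigenvalues λ = 1 ± 4i (complex conjugate pair).
For λ=1+4i: an eigenvector is (-1,-2) - i(2,3) = (-1 - 2i, -2 - 3i).
A real fundamental pair from Re and Im of e^((1+4i)t)v: X_1 = e^(t)(cos(4t)·(-1,-2) + sin(4t)·(2,3)), X_2 = e^(t)(sin(4t)·(-1,-2) - cos(4t)·(2,3)).
General solution: K_1X_1 + K_2X_2.
Applying x(0)=0, y(0)=-2 gives K_1=4, K_2=-2.

x(t) = 10e^(t)sin(4t), y(t) = 16e^(t)sin(4t) - 2e^(t)cos(4t)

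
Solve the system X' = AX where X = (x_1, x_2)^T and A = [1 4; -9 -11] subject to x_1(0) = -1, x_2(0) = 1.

Coefficient matrix A = [[1, 4], [-9, -11]].
Characteristic polynomial det(A - λI) = λ^2 + 10λ + 25 = 0.
Single eigenvalue λ = -5 with algebraic multiplicity 2.
Eigenvector v = (2,-3); generalized eigenvector w with (A-λI)w=v is (1,-1).
General solution: e^(-5t)[C_1·v + C_2·(t·v + w)].
Applying x_1(0)=-1, x_2(0)=1 gives C_1=0, C_2=-1.

x_1(t) = -2te^(-5t) - e^(-5t), x_2(t) = 3te^(-5t) + e^(-5t)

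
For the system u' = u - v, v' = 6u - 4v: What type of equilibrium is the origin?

A = [[1,-1],[6,-4]]; det(A-λI) = λ^2 + 3λ + 2.
λ = -2, -1: both negative.

stable node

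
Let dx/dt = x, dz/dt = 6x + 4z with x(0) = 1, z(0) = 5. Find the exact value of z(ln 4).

1784

A = [[1,0],[6,4]]; eigenvalues λ = 1, 4.
Eigenvectors: (-1,2) for λ=1, (0,1) for λ=4.
From the initial condition, c_1 = -1, c_2 = 7.
z(ln 4) = (-1)(4^1)(2) + (7)(4^4)(1) = 1784.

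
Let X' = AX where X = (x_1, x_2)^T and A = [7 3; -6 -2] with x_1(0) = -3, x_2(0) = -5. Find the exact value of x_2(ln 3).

A = [[7,3],[-6,-2]]; eigenvalues λ = 4, 1.
Eigenvectors: (-1,1) for λ=4, (-1,2) for λ=1.
From the initial condition, c_1 = 11, c_2 = -8.
x_2(ln 3) = (11)(3^4)(1) + (-8)(3^1)(2) = 843.

843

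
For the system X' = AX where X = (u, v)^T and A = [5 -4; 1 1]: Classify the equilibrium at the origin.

unstable improper node

A = [[5,-4],[1,1]]; det(A-λI) = λ^2 - 6λ + 9.
repeated λ = 3 with a single eigenvector.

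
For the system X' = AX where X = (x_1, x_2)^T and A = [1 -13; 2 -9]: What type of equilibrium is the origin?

A = [[1,-13],[2,-9]]; det(A-λI) = λ^2 + 8λ + 17.
λ = -4 ± i: negative real part.

stable spiral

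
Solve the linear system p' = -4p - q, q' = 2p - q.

Coefficient matrix A = [[-4, -1], [2, -1]].
Characteristic polynomial det(A - λI) = λ^2 + 5λ + 6 = 0.
Eigenvalues λ = -2, -3.
For λ=-2: (A-λI) row 1 is [-2, -1], so an eigenvector is (1, -2).
For λ=-3: (A-λI) row 1 is [-1, -1], so an eigenvector is (1, -1).
General solution: K_1e^(-2t)(1,-2) + K_2e^(-3t)(1,-1).

p(t) = K_1e^(-2t) + K_2e^(-3t), q(t) = -2K_1e^(-2t) - K_2e^(-3t)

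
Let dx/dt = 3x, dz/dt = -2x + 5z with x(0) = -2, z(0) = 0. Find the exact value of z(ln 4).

A = [[3,0],[-2,5]]; eigenvalues λ = 3, 5.
Eigenvectors: (-1,-1) for λ=3, (0,1) for λ=5.
From the initial condition, c_1 = 2, c_2 = 2.
z(ln 4) = (2)(4^3)(-1) + (2)(4^5)(1) = 1920.

1920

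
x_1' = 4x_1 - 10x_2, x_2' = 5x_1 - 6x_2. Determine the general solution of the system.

Coefficient matrix A = [[4, -10], [5, -6]].
Characteristic polynomial det(A - λI) = λ^2 + 2λ + 26 = 0.
Eigenvalues λ = -1 ± 5i (complex conjugate pair).
For λ=-1+5i: an eigenvector is (-1,-1) - i(1,0) = (-1 - i, -1).
A real fundamental pair from Re and Im of e^((-1+5i)t)v: X_1 = e^(-t)(cos(5t)·(-1,-1) + sin(5t)·(1,0)), X_2 = e^(-t)(sin(5t)·(-1,-1) - cos(5t)·(1,0)).
General solution: C_1X_1 + C_2X_2.

x_1(t) = C_1e^(-t)sin(5t) - C_1e^(-t)cos(5t) - C_2e^(-t)sin(5t) - C_2e^(-t)cos(5t), x_2(t) = -C_1e^(-t)cos(5t) - C_2e^(-t)sin(5t)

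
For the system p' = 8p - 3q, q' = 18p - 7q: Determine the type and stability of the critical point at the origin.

saddle

A = [[8,-3],[18,-7]]; det(A-λI) = λ^2 - λ - 2.
λ = -1, 2: opposite signs.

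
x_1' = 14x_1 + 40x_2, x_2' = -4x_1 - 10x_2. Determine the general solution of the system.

x_1(t) = c_1e^(2t)sin(4t) - 3c_1e^(2t)cos(4t) - 3c_2e^(2t)sin(4t) - c_2e^(2t)cos(4t), x_2(t) = c_1e^(2t)cos(4t) + c_2e^(2t)sin(4t)

Coefficient matrix A = [[14, 40], [-4, -10]].
Characteristic polynomial det(A - λI) = λ^2 - 4λ + 20 = 0.
Eigenvalues λ = 2 ± 4i (complex conjugate pair).
For λ=2+4i: an eigenvector is (-3,1) - i(1,0) = (-3 - i, 1).
A real fundamental pair from Re and Im of e^((2+4i)t)v: X_1 = e^(2t)(cos(4t)·(-3,1) + sin(4t)·(1,0)), X_2 = e^(2t)(sin(4t)·(-3,1) - cos(4t)·(1,0)).
General solution: c_1X_1 + c_2X_2.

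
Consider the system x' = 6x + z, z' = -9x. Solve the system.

x(t) = K_1e^(3t) + K_2te^(3t), z(t) = -3K_1e^(3t) - 3K_2te^(3t) + K_2e^(3t)

Coefficient matrix A = [[6, 1], [-9, 0]].
Characteristic polynomial det(A - λI) = λ^2 - 6λ + 9 = 0.
Single eigenvalue λ = 3 with algebraic multiplicity 2.
Eigenvector v = (1,-3); generalized eigenvector w with (A-λI)w=v is (0,1).
General solution: e^(3t)[K_1·v + K_2·(t·v + w)].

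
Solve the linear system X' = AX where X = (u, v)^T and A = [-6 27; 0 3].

Coefficient matrix A = [[-6, 27], [0, 3]].
Characteristic polynomial det(A - λI) = λ^2 + 3λ - 18 = 0.
Eigenvalues λ = -6, 3.
For λ=-6: (A-λI) row 1 is [0, 27], so an eigenvector is (1, 0).
For λ=3: (A-λI) row 1 is [-9, 27], so an eigenvector is (-3, -1).
General solution: c_1e^(-6t)(1,0) + c_2e^(3t)(-3,-1).

u(t) = c_1e^(-6t) - 3c_2e^(3t), v(t) = -c_2e^(3t)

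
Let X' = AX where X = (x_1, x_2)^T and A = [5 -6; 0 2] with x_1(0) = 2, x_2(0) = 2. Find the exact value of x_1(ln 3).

A = [[5,-6],[0,2]]; eigenvalues λ = 2, 5.
Eigenvectors: (2,1) for λ=2, (-1,0) for λ=5.
From the initial condition, c_1 = 2, c_2 = 2.
x_1(ln 3) = (2)(3^2)(2) + (2)(3^5)(-1) = -450.

-450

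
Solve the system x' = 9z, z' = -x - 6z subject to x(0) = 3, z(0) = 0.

Coefficient matrix A = [[0, 9], [-1, -6]].
Characteristic polynomial det(A - λI) = λ^2 + 6λ + 9 = 0.
Single eigenvalue λ = -3 with algebraic multiplicity 2.
Eigenvector v = (-3,1); generalized eigenvector w with (A-λI)w=v is (-1,0).
General solution: e^(-3t)[K_1·v + K_2·(t·v + w)].
Applying x(0)=3, z(0)=0 gives K_1=0, K_2=-3.

x(t) = 9te^(-3t) + 3e^(-3t), z(t) = -3te^(-3t)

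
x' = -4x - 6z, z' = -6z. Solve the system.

x(t) = 3c_1e^(-6t) + c_2e^(-4t), z(t) = c_1e^(-6t)

Coefficient matrix A = [[-4, -6], [0, -6]].
Characteristic polynomial det(A - λI) = λ^2 + 10λ + 24 = 0.
Eigenvalues λ = -6, -4.
For λ=-6: (A-λI) row 1 is [2, -6], so an eigenvector is (3, 1).
For λ=-4: (A-λI) row 1 is [0, -6], so an eigenvector is (1, 0).
General solution: c_1e^(-6t)(3,1) + c_2e^(-4t)(1,0).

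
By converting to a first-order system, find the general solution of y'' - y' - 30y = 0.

y(t) = K_1e^(6t) + K_2e^(-5t)

Let x_1 = y, x_2 = y'. Then x_1' = x_2 and x_2' = 30x_1 + x_2.
A = [[0,1],[30,1]]; det(A-λI) = λ^2 - λ - 30.
Eigenvalues λ = 6, -5 with eigenvectors (1,6), (1,-5).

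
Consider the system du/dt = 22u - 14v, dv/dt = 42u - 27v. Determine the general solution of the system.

u(t) = -2C_1e^(t) - C_2e^(-6t), v(t) = -3C_1e^(t) - 2C_2e^(-6t)

Coefficient matrix A = [[22, -14], [42, -27]].
Characteristic polynomial det(A - λI) = λ^2 + 5λ - 6 = 0.
Eigenvalues λ = 1, -6.
For λ=1: (A-λI) row 1 is [21, -14], so an eigenvector is (-2, -3).
For λ=-6: (A-λI) row 1 is [28, -14], so an eigenvector is (-1, -2).
General solution: C_1e^(t)(-2,-3) + C_2e^(-6t)(-1,-2).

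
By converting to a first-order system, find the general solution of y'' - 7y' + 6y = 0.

Let x_1 = y, x_2 = y'. Then x_1' = x_2 and x_2' = -6x_1 + 7x_2.
A = [[0,1],[-6,7]]; det(A-λI) = λ^2 - 7λ + 6.
Eigenvalues λ = 1, 6 with eigenvectors (1,1), (1,6).

y(t) = K_1e^(t) + K_2e^(6t)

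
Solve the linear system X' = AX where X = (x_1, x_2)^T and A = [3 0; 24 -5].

Coefficient matrix A = [[3, 0], [24, -5]].
Characteristic polynomial det(A - λI) = λ^2 + 2λ - 15 = 0.
Eigenvalues λ = -5, 3.
For λ=-5: (A-λI) row 1 is [8, 0], so an eigenvector is (0, -1).
For λ=3: (A-λI) row 2 is [24, -8], so an eigenvector is (-1, -3).
General solution: K_1e^(-5t)(0,-1) + K_2e^(3t)(-1,-3).

x_1(t) = -K_2e^(3t), x_2(t) = -K_1e^(-5t) - 3K_2e^(3t)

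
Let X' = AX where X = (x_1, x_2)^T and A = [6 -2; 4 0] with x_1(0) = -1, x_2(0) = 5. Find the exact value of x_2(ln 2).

A = [[6,-2],[4,0]]; eigenvalues λ = 2, 4.
Eigenvectors: (1,2) for λ=2, (1,1) for λ=4.
From the initial condition, c_1 = 6, c_2 = -7.
x_2(ln 2) = (6)(2^2)(2) + (-7)(2^4)(1) = -64.

-64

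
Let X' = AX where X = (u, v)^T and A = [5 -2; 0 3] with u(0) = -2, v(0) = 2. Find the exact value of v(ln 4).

A = [[5,-2],[0,3]]; eigenvalues λ = 3, 5.
Eigenvectors: (-1,-1) for λ=3, (1,0) for λ=5.
From the initial condition, c_1 = -2, c_2 = -4.
v(ln 4) = (-2)(4^3)(-1) + (-4)(4^5)(0) = 128.

128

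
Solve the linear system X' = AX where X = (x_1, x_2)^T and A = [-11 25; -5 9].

Coefficient matrix A = [[-11, 25], [-5, 9]].
Characteristic polynomial det(A - λI) = λ^2 + 2λ + 26 = 0.
Eigenvalues λ = -1 ± 5i (complex conjugate pair).
For λ=-1+5i: an eigenvector is (2,1) - i(1,0) = (2 - i, 1).
A real fundamental pair from Re and Im of e^((-1+5i)t)v: X_1 = e^(-t)(cos(5t)·(2,1) + sin(5t)·(1,0)), X_2 = e^(-t)(sin(5t)·(2,1) - cos(5t)·(1,0)).
General solution: c_1X_1 + c_2X_2.

x_1(t) = c_1e^(-t)sin(5t) + 2c_1e^(-t)cos(5t) + 2c_2e^(-t)sin(5t) - c_2e^(-t)cos(5t), x_2(t) = c_1e^(-t)cos(5t) + c_2e^(-t)sin(5t)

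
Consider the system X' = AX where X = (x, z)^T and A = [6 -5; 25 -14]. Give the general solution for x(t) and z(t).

x(t) = -K_1e^(-4t)sin(5t) + K_2e^(-4t)cos(5t), z(t) = -2K_1e^(-4t)sin(5t) + K_1e^(-4t)cos(5t) + K_2e^(-4t)sin(5t) + 2K_2e^(-4t)cos(5t)

Coefficient matrix A = [[6, -5], [25, -14]].
Characteristic polynomial det(A - λI) = λ^2 + 8λ + 41 = 0.
Eigenvalues λ = -4 ± 5i (complex conjugate pair).
For λ=-4+5i: an eigenvector is (0,1) - i(-1,-2) = (0 + i, 1 + 2i).
A real fundamental pair from Re and Im of e^((-4+5i)t)v: X_1 = e^(-4t)(cos(5t)·(0,1) + sin(5t)·(-1,-2)), X_2 = e^(-4t)(sin(5t)·(0,1) - cos(5t)·(-1,-2)).
General solution: K_1X_1 + K_2X_2.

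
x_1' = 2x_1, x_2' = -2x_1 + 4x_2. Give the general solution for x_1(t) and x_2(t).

x_1(t) = c_1e^(2t), x_2(t) = c_1e^(2t) - c_2e^(4t)

Coefficient matrix A = [[2, 0], [-2, 4]].
Characteristic polynomial det(A - λI) = λ^2 - 6λ + 8 = 0.
Eigenvalues λ = 2, 4.
For λ=2: (A-λI) row 2 is [-2, 2], so an eigenvector is (1, 1).
For λ=4: (A-λI) row 1 is [-2, 0], so an eigenvector is (0, -1).
General solution: c_1e^(2t)(1,1) + c_2e^(4t)(0,-1).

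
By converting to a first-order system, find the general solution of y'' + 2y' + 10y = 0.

y(t) = C_1e^(-t)cos(3t) + C_2e^(-t)sin(3t)

Let x_1 = y, x_2 = y'. Then x_1' = x_2 and x_2' = -10x_1 - 2x_2.
A = [[0,1],[-10,-2]]; det(A-λI) = λ^2 + 2λ + 10.
Eigenvalues λ = -1 ± 3i.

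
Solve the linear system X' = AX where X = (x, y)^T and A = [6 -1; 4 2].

x(t) = -c_1e^(4t) - c_2te^(4t) - c_2e^(4t), y(t) = -2c_1e^(4t) - 2c_2te^(4t) - c_2e^(4t)

Coefficient matrix A = [[6, -1], [4, 2]].
Characteristic polynomial det(A - λI) = λ^2 - 8λ + 16 = 0.
Single eigenvalue λ = 4 with algebraic multiplicity 2.
Eigenvector v = (-1,-2); generalized eigenvector w with (A-λI)w=v is (-1,-1).
General solution: e^(4t)[c_1·v + c_2·(t·v + w)].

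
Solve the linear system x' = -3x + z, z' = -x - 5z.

Coefficient matrix A = [[-3, 1], [-1, -5]].
Characteristic polynomial det(A - λI) = λ^2 + 8λ + 16 = 0.
Single eigenvalue λ = -4 with algebraic multiplicity 2.
Eigenvector v = (1,-1); generalized eigenvector w with (A-λI)w=v is (-2,3).
General solution: e^(-4t)[C_1·v + C_2·(t·v + w)].

x(t) = C_1e^(-4t) + C_2te^(-4t) - 2C_2e^(-4t), z(t) = -C_1e^(-4t) - C_2te^(-4t) + 3C_2e^(-4t)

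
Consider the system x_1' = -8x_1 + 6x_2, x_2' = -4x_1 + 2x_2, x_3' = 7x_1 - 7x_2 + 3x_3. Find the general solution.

Coefficient matrix A = [[-8, 6, 0], [-4, 2, 0], [7, -7, 3]].
det(A - λI) = 0 gives eigenvalues λ = -4, -2, 3.
For λ=-4: eigenvector (3,2,-1).
For λ=-2: eigenvector (1,1,0).
For λ=3: eigenvector (0,0,1).
General solution: c_1e^(-4t)(3,2,-1) + c_2e^(-2t)(1,1,0) + c_3e^(3t)(0,0,1).

x_1(t) = 3c_1e^(-4t) + c_2e^(-2t), x_2(t) = 2c_1e^(-4t) + c_2e^(-2t), x_3(t) = -c_1e^(-4t) + c_3e^(3t)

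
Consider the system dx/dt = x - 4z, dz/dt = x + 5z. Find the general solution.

Coefficient matrix A = [[1, -4], [1, 5]].
Characteristic polynomial det(A - λI) = λ^2 - 6λ + 9 = 0.
Single eigenvalue λ = 3 with algebraic multiplicity 2.
Eigenvector v = (-2,1); generalized eigenvector w with (A-λI)w=v is (1,0).
General solution: e^(3t)[c_1·v + c_2·(t·v + w)].

x(t) = -2c_1e^(3t) - 2c_2te^(3t) + c_2e^(3t), z(t) = c_1e^(3t) + c_2te^(3t)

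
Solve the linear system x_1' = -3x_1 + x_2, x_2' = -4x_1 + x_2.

Coefficient matrix A = [[-3, 1], [-4, 1]].
Characteristic polynomial det(A - λI) = λ^2 + 2λ + 1 = 0.
Single eigenvalue λ = -1 with algebraic multiplicity 2.
Eigenvector v = (1,2); generalized eigenvector w with (A-λI)w=v is (-2,-3).
General solution: e^(-t)[K_1·v + K_2·(t·v + w)].

x_1(t) = K_1e^(-t) + K_2te^(-t) - 2K_2e^(-t), x_2(t) = 2K_1e^(-t) + 2K_2te^(-t) - 3K_2e^(-t)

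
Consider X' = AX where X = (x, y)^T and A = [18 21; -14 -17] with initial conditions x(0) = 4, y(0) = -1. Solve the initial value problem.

Coefficient matrix A = [[18, 21], [-14, -17]].
Characteristic polynomial det(A - λI) = λ^2 - λ - 12 = 0.
Eigenvalues λ = -3, 4.
For λ=-3: (A-λI) row 1 is [21, 21], so an eigenvector is (1, -1).
For λ=4: (A-λI) row 1 is [14, 21], so an eigenvector is (3, -2).
General solution: K_1e^(-3t)(1,-1) + K_2e^(4t)(3,-2).
Applying x(0)=4, y(0)=-1 gives K_1=-5, K_2=3.

x(t) = 9e^(4t) - 5e^(-3t), y(t) = -6e^(4t) + 5e^(-3t)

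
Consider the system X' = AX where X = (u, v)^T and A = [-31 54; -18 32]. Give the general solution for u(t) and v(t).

u(t) = -2C_1e^(-4t) - 3C_2e^(5t), v(t) = -C_1e^(-4t) - 2C_2e^(5t)

Coefficient matrix A = [[-31, 54], [-18, 32]].
Characteristic polynomial det(A - λI) = λ^2 - λ - 20 = 0.
Eigenvalues λ = -4, 5.
For λ=-4: (A-λI) row 1 is [-27, 54], so an eigenvector is (-2, -1).
For λ=5: (A-λI) row 1 is [-36, 54], so an eigenvector is (-3, -2).
General solution: C_1e^(-4t)(-2,-1) + C_2e^(5t)(-3,-2).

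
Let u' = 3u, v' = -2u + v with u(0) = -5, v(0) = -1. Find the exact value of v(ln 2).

A = [[3,0],[-2,1]]; eigenvalues λ = 1, 3.
Eigenvectors: (0,-1) for λ=1, (1,-1) for λ=3.
From the initial condition, c_1 = 6, c_2 = -5.
v(ln 2) = (6)(2^1)(-1) + (-5)(2^3)(-1) = 28.

28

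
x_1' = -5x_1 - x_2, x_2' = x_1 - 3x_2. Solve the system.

Coefficient matrix A = [[-5, -1], [1, -3]].
Characteristic polynomial det(A - λI) = λ^2 + 8λ + 16 = 0.
Single eigenvalue λ = -4 with algebraic multiplicity 2.
Eigenvector v = (1,-1); generalized eigenvector w with (A-λI)w=v is (-2,1).
General solution: e^(-4t)[C_1·v + C_2·(t·v + w)].

x_1(t) = C_1e^(-4t) + C_2te^(-4t) - 2C_2e^(-4t), x_2(t) = -C_1e^(-4t) - C_2te^(-4t) + C_2e^(-4t)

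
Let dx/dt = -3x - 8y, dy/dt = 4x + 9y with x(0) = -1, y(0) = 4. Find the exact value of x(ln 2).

A = [[-3,-8],[4,9]]; eigenvalues λ = 5, 1.
Eigenvectors: (1,-1) for λ=5, (2,-1) for λ=1.
From the initial condition, c_1 = -7, c_2 = 3.
x(ln 2) = (-7)(2^5)(1) + (3)(2^1)(2) = -212.

-212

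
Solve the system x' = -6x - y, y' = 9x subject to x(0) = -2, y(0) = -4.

Coefficient matrix A = [[-6, -1], [9, 0]].
Characteristic polynomial det(A - λI) = λ^2 + 6λ + 9 = 0.
Single eigenvalue λ = -3 with algebraic multiplicity 2.
Eigenvector v = (-1,3); generalized eigenvector w with (A-λI)w=v is (0,1).
General solution: e^(-3t)[K_1·v + K_2·(t·v + w)].
Applying x(0)=-2, y(0)=-4 gives K_1=2, K_2=-10.

x(t) = 10te^(-3t) - 2e^(-3t), y(t) = -30te^(-3t) - 4e^(-3t)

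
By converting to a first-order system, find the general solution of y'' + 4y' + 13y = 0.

y(t) = c_1e^(-2t)cos(3t) + c_2e^(-2t)sin(3t)

Let x_1 = y, x_2 = y'. Then x_1' = x_2 and x_2' = -13x_1 - 4x_2.
A = [[0,1],[-13,-4]]; det(A-λI) = λ^2 + 4λ + 13.
Eigenvalues λ = -2 ± 3i.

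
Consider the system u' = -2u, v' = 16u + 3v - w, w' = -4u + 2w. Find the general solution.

Coefficient matrix A = [[-2, 0, 0], [16, 3, -1], [-4, 0, 2]].
det(A - λI) = 0 gives eigenvalues λ = -2, 3, 2.
For λ=-2: eigenvector (1,-3,1).
For λ=3: eigenvector (0,1,0).
For λ=2: eigenvector (0,1,1).
General solution: C_1e^(-2t)(1,-3,1) + C_2e^(3t)(0,1,0) + C_3e^(2t)(0,1,1).

u(t) = C_1e^(-2t), v(t) = -3C_1e^(-2t) + C_2e^(3t) + C_3e^(2t), w(t) = C_1e^(-2t) + C_3e^(2t)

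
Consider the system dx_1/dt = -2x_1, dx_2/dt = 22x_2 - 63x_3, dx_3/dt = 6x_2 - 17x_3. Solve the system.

x_1(t) = C_3e^(-2t), x_2(t) = 3C_1e^(t) + 7C_2e^(4t), x_3(t) = C_1e^(t) + 2C_2e^(4t)

Coefficient matrix A = [[-2, 0, 0], [0, 22, -63], [0, 6, -17]].
det(A - λI) = 0 gives eigenvalues λ = 1, 4, -2.
For λ=1: eigenvector (0,3,1).
For λ=4: eigenvector (0,7,2).
For λ=-2: eigenvector (1,0,0).
General solution: C_1e^(t)(0,3,1) + C_2e^(4t)(0,7,2) + C_3e^(-2t)(1,0,0).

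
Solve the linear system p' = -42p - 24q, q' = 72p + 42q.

Coefficient matrix A = [[-42, -24], [72, 42]].
Characteristic polynomial det(A - λI) = λ^2 - 36 = 0.
Eigenvalues λ = 6, -6.
For λ=6: (A-λI) row 1 is [-48, -24], so an eigenvector is (-1, 2).
For λ=-6: (A-λI) row 1 is [-36, -24], so an eigenvector is (2, -3).
General solution: C_1e^(6t)(-1,2) + C_2e^(-6t)(2,-3).

p(t) = -C_1e^(6t) + 2C_2e^(-6t), q(t) = 2C_1e^(6t) - 3C_2e^(-6t)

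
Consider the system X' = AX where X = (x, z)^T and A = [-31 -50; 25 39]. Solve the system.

x(t) = -3c_1e^(4t)sin(5t) - c_1e^(4t)cos(5t) - c_2e^(4t)sin(5t) + 3c_2e^(4t)cos(5t), z(t) = 2c_1e^(4t)sin(5t) + c_1e^(4t)cos(5t) + c_2e^(4t)sin(5t) - 2c_2e^(4t)cos(5t)

Coefficient matrix A = [[-31, -50], [25, 39]].
Characteristic polynomial det(A - λI) = λ^2 - 8λ + 41 = 0.
Eigenvalues λ = 4 ± 5i (complex conjugate pair).
For λ=4+5i: an eigenvector is (-1,1) - i(-3,2) = (-1 + 3i, 1 - 2i).
A real fundamental pair from Re and Im of e^((4+5i)t)v: X_1 = e^(4t)(cos(5t)·(-1,1) + sin(5t)·(-3,2)), X_2 = e^(4t)(sin(5t)·(-1,1) - cos(5t)·(-3,2)).
General solution: c_1X_1 + c_2X_2.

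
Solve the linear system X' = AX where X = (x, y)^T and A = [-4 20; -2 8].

x(t) = 3K_1e^(2t)sin(2t) - K_1e^(2t)cos(2t) - K_2e^(2t)sin(2t) - 3K_2e^(2t)cos(2t), y(t) = K_1e^(2t)sin(2t) - K_2e^(2t)cos(2t)

Coefficient matrix A = [[-4, 20], [-2, 8]].
Characteristic polynomial det(A - λI) = λ^2 - 4λ + 8 = 0.
Eigenvalues λ = 2 ± 2i (complex conjugate pair).
For λ=2+2i: an eigenvector is (-1,0) - i(3,1) = (-1 - 3i, 0 - i).
A real fundamental pair from Re and Im of e^((2+2i)t)v: X_1 = e^(2t)(cos(2t)·(-1,0) + sin(2t)·(3,1)), X_2 = e^(2t)(sin(2t)·(-1,0) - cos(2t)·(3,1)).
General solution: K_1X_1 + K_2X_2.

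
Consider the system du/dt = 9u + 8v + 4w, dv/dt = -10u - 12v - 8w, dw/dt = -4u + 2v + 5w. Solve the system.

u(t) = K_2e^(t) - K_3e^(-3t), v(t) = K_1e^(4t) - 2K_2e^(t) + 2K_3e^(-3t), w(t) = -2K_1e^(4t) + 2K_2e^(t) - K_3e^(-3t)

Coefficient matrix A = [[9, 8, 4], [-10, -12, -8], [-4, 2, 5]].
det(A - λI) = 0 gives eigenvalues λ = 4, 1, -3.
For λ=4: eigenvector (0,1,-2).
For λ=1: eigenvector (1,-2,2).
For λ=-3: eigenvector (-1,2,-1).
General solution: K_1e^(4t)(0,1,-2) + K_2e^(t)(1,-2,2) + K_3e^(-3t)(-1,2,-1).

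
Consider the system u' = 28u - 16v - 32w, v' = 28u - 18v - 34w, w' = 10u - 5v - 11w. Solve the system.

u(t) = -2C_2e^(4t) + C_3e^(-4t), v(t) = -2C_1e^(-t) - C_2e^(4t) + 2C_3e^(-4t), w(t) = C_1e^(-t) - C_2e^(4t)

Coefficient matrix A = [[28, -16, -32], [28, -18, -34], [10, -5, -11]].
det(A - λI) = 0 gives eigenvalues λ = -1, 4, -4.
For λ=-1: eigenvector (0,-2,1).
For λ=4: eigenvector (-2,-1,-1).
For λ=-4: eigenvector (1,2,0).
General solution: C_1e^(-t)(0,-2,1) + C_2e^(4t)(-2,-1,-1) + C_3e^(-4t)(1,2,0).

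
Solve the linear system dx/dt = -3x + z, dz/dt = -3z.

Coefficient matrix A = [[-3, 1], [0, -3]].
Characteristic polynomial det(A - λI) = λ^2 + 6λ + 9 = 0.
Single eigenvalue λ = -3 with algebraic multiplicity 2.
Eigenvector v = (1,0); generalized eigenvector w with (A-λI)w=v is (-2,1).
General solution: e^(-3t)[K_1·v + K_2·(t·v + w)].

x(t) = K_1e^(-3t) + K_2te^(-3t) - 2K_2e^(-3t), z(t) = K_2e^(-3t)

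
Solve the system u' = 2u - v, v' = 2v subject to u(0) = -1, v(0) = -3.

Coefficient matrix A = [[2, -1], [0, 2]].
Characteristic polynomial det(A - λI) = λ^2 - 4λ + 4 = 0.
Single eigenvalue λ = 2 with algebraic multiplicity 2.
Eigenvector v = (1,0); generalized eigenvector w with (A-λI)w=v is (1,-1).
General solution: e^(2t)[c_1·v + c_2·(t·v + w)].
Applying u(0)=-1, v(0)=-3 gives c_1=-4, c_2=3.

u(t) = 3te^(2t) - e^(2t), v(t) = -3e^(2t)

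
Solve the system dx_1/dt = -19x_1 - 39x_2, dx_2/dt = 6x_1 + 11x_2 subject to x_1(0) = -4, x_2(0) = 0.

x_1(t) = 20e^(-4t)sin(3t) - 4e^(-4t)cos(3t), x_2(t) = -8e^(-4t)sin(3t)

Coefficient matrix A = [[-19, -39], [6, 11]].
Characteristic polynomial det(A - λI) = λ^2 + 8λ + 25 = 0.
Eigenvalues λ = -4 ± 3i (complex conjugate pair).
For λ=-4+3i: an eigenvector is (3,-1) - i(-2,1) = (3 + 2i, -1 - i).
A real fundamental pair from Re and Im of e^((-4+3i)t)v: X_1 = e^(-4t)(cos(3t)·(3,-1) + sin(3t)·(-2,1)), X_2 = e^(-4t)(sin(3t)·(3,-1) - cos(3t)·(-2,1)).
General solution: C_1X_1 + C_2X_2.
Applying x_1(0)=-4, x_2(0)=0 gives C_1=-4, C_2=4.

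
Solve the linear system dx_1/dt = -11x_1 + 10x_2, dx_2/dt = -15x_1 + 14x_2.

Coefficient matrix A = [[-11, 10], [-15, 14]].
Characteristic polynomial det(A - λI) = λ^2 - 3λ - 4 = 0.
Eigenvalues λ = -1, 4.
For λ=-1: (A-λI) row 1 is [-10, 10], so an eigenvector is (-1, -1).
For λ=4: (A-λI) row 1 is [-15, 10], so an eigenvector is (2, 3).
General solution: K_1e^(-t)(-1,-1) + K_2e^(4t)(2,3).

x_1(t) = -K_1e^(-t) + 2K_2e^(4t), x_2(t) = -K_1e^(-t) + 3K_2e^(4t)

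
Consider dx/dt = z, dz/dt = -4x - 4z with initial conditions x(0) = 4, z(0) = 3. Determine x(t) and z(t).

Coefficient matrix A = [[0, 1], [-4, -4]].
Characteristic polynomial det(A - λI) = λ^2 + 4λ + 4 = 0.
Single eigenvalue λ = -2 with algebraic multiplicity 2.
Eigenvector v = (1,-2); generalized eigenvector w with (A-λI)w=v is (2,-3).
General solution: e^(-2t)[c_1·v + c_2·(t·v + w)].
Applying x(0)=4, z(0)=3 gives c_1=-18, c_2=11.

x(t) = 11te^(-2t) + 4e^(-2t), z(t) = -22te^(-2t) + 3e^(-2t)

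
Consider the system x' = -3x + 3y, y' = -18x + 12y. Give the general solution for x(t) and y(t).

x(t) = C_1e^(6t) + C_2e^(3t), y(t) = 3C_1e^(6t) + 2C_2e^(3t)

Coefficient matrix A = [[-3, 3], [-18, 12]].
Characteristic polynomial det(A - λI) = λ^2 - 9λ + 18 = 0.
Eigenvalues λ = 6, 3.
For λ=6: (A-λI) row 1 is [-9, 3], so an eigenvector is (1, 3).
For λ=3: (A-λI) row 1 is [-6, 3], so an eigenvector is (1, 2).
General solution: C_1e^(6t)(1,3) + C_2e^(3t)(1,2).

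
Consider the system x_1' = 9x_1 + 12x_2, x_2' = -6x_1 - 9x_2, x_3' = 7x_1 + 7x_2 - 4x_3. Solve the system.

Coefficient matrix A = [[9, 12, 0], [-6, -9, 0], [7, 7, -4]].
det(A - λI) = 0 gives eigenvalues λ = 3, -3, -4.
For λ=3: eigenvector (2,-1,1).
For λ=-3: eigenvector (-1,1,0).
For λ=-4: eigenvector (0,0,1).
General solution: c_1e^(3t)(2,-1,1) + c_2e^(-3t)(-1,1,0) + c_3e^(-4t)(0,0,1).

x_1(t) = 2c_1e^(3t) - c_2e^(-3t), x_2(t) = -c_1e^(3t) + c_2e^(-3t), x_3(t) = c_1e^(3t) + c_3e^(-4t)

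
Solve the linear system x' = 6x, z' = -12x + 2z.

Coefficient matrix A = [[6, 0], [-12, 2]].
Characteristic polynomial det(A - λI) = λ^2 - 8λ + 12 = 0.
Eigenvalues λ = 2, 6.
For λ=2: (A-λI) row 1 is [4, 0], so an eigenvector is (0, 1).
For λ=6: (A-λI) row 2 is [-12, -4], so an eigenvector is (1, -3).
General solution: c_1e^(2t)(0,1) + c_2e^(6t)(1,-3).

x(t) = c_2e^(6t), z(t) = c_1e^(2t) - 3c_2e^(6t)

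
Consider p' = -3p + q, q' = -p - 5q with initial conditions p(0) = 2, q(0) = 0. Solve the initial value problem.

Coefficient matrix A = [[-3, 1], [-1, -5]].
Characteristic polynomial det(A - λI) = λ^2 + 8λ + 16 = 0.
Single eigenvalue λ = -4 with algebraic multiplicity 2.
Eigenvector v = (-1,1); generalized eigenvector w with (A-λI)w=v is (0,-1).
General solution: e^(-4t)[K_1·v + K_2·(t·v + w)].
Applying p(0)=2, q(0)=0 gives K_1=-2, K_2=-2.

p(t) = 2te^(-4t) + 2e^(-4t), q(t) = -2te^(-4t)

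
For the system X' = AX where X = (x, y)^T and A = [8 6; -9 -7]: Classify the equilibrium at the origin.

A = [[8,6],[-9,-7]]; det(A-λI) = λ^2 - λ - 2.
λ = 2, -1: opposite signs.

saddle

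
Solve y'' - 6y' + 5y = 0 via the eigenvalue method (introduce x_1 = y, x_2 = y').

y(t) = K_1e^(5t) + K_2e^(t)

Let x_1 = y, x_2 = y'. Then x_1' = x_2 and x_2' = -5x_1 + 6x_2.
A = [[0,1],[-5,6]]; det(A-λI) = λ^2 - 6λ + 5.
Eigenvalues λ = 5, 1 with eigenvectors (1,5), (1,1).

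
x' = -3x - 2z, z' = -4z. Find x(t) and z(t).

x(t) = 2K_1e^(-4t) + K_2e^(-3t), z(t) = K_1e^(-4t)

Coefficient matrix A = [[-3, -2], [0, -4]].
Characteristic polynomial det(A - λI) = λ^2 + 7λ + 12 = 0.
Eigenvalues λ = -4, -3.
For λ=-4: (A-λI) row 1 is [1, -2], so an eigenvector is (2, 1).
For λ=-3: (A-λI) row 1 is [0, -2], so an eigenvector is (1, 0).
General solution: K_1e^(-4t)(2,1) + K_2e^(-3t)(1,0).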